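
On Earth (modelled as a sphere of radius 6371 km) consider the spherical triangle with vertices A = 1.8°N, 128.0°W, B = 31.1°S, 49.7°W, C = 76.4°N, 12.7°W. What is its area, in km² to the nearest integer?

72545764 km²

Side lengths (central angles): a = 1.9190, b = 1.6408, c = 1.4128 rad; semiperimeter s = 2.4863.
By l'Huilier's theorem, tan(E/4) = √[tan(s/2) tan((s−a)/2) tan((s−b)/2) tan((s−c)/2)], giving spherical excess E = 1.7873 rad.
Area = E·R² = 1.7873 × (6371)² ≈ 72545764 km².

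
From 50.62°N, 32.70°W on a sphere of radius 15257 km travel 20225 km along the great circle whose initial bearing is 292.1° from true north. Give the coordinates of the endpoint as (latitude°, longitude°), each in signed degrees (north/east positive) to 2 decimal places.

24.78°, -130.81°

Angular distance δ = d/R = 20225/15257 = 1.32562 rad; initial bearing θ = 5.0981 rad.
sin φ₂ = sin φ₁ cos δ + cos φ₁ sin δ cos θ = (0.7730)(0.2427) + (0.6345)(0.9701)(0.3762) = 0.4192, so φ₂ = 24.78°.
Δλ = atan2(sin θ sin δ cos φ₁, cos δ − sin φ₁ sin φ₂) = atan2(-0.5703, -0.0813) = -98.112°.
λ₂ = -32.700° − 98.112° = -130.81°.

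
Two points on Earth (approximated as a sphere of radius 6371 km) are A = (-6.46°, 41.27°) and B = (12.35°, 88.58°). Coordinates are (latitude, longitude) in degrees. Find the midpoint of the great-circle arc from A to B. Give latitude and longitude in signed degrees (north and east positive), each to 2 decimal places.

The central angle between A and B is δ = 0.8840 rad.
With f = 0.5, the slerp weights are sin((1−f)δ)/sin δ = 0.5532 and sin(fδ)/sin δ = 0.5532.
Weighted sum of the unit vectors: (0.5532)·(0.7468,0.6554,-0.1125) + (0.5532)·(0.0242,0.9766,0.2139) = (0.4265, 0.9027, 0.0561).
Converting back: φ = atan2(z, √(x²+y²)) = 3.21°, λ = atan2(y, x) = 64.71°.

3.21°, 64.71°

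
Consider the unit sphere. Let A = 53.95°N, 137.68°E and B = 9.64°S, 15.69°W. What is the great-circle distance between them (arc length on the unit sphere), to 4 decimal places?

2.2837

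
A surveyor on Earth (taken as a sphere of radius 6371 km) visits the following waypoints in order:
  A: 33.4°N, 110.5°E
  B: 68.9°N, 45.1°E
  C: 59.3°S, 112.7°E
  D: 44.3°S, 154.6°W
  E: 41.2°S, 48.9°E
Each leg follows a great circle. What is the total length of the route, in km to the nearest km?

Leg A→B: central angle 0.8780 rad, distance 5593.8 km.
Leg B→C: central angle 2.3923 rad, distance 15241.3 km.
Leg C→D: central angle 0.9480 rad, distance 6039.6 km.
Leg D→E: central angle 1.6046 rad, distance 10222.9 km.
Total: 5593.8 + 15241.3 + 6039.6 + 10222.9 ≈ 37098 km.

37098 km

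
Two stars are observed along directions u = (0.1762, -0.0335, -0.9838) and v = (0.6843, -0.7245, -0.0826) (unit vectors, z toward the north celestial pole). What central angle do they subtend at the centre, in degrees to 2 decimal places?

76.93°

u·v = 0.2261; |u| = 1.0000, |v| = 1.0000.
cos θ = (u·v)/(|u||v|) = 0.2261, so θ = 76.93°.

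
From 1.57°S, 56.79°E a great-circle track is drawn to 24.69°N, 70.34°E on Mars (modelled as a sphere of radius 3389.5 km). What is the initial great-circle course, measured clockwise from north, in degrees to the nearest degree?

With φ₁ = -0.0274, φ₂ = 0.4309, Δλ = 0.2365 rad, the forward-azimuth formula gives
θ = atan2( sin Δλ cos φ₂ , cos φ₁ sin φ₂ − sin φ₁ cos φ₂ cos Δλ ) = atan2(0.2129, 0.4418) = 25.73°.
So the initial bearing is 26°.

26°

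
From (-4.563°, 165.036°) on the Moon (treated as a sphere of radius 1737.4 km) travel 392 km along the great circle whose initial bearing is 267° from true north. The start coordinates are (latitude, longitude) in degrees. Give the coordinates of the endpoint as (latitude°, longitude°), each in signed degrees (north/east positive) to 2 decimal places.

-5.12°, 152.07°

Angular distance δ = d/R = 392/1737.4 = 0.22562 rad; initial bearing θ = 4.6600 rad.
sin φ₂ = sin φ₁ cos δ + cos φ₁ sin δ cos θ = (-0.0796)(0.9747) + (0.9968)(0.2237)(-0.0523) = -0.0892, so φ₂ = -5.12°.
Δλ = atan2(sin θ sin δ cos φ₁, cos δ − sin φ₁ sin φ₂) = atan2(-0.2227, 0.9676) = -12.962°.
λ₂ = 165.036° − 12.962° = 152.07°.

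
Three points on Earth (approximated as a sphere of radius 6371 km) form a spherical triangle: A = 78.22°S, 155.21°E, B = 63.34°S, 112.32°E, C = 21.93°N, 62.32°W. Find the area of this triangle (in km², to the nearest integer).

13974359 km²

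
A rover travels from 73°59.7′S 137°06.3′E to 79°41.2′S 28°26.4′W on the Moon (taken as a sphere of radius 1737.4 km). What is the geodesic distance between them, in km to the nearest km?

792 km

Let φ₁ = -1.2915 rad, φ₂ = -1.3908 rad, and Δλ = -2.8893 rad.
cos c = sin φ₁ sin φ₂ + cos φ₁ cos φ₂ cos Δλ = (-0.9612)(-0.9838) + (0.2757)(0.1790)(-0.9683) = 0.89791,
so c = arccos(0.89791) = 0.45580 rad.
Distance = R·c = 1737.4 × 0.4558 ≈ 792 km.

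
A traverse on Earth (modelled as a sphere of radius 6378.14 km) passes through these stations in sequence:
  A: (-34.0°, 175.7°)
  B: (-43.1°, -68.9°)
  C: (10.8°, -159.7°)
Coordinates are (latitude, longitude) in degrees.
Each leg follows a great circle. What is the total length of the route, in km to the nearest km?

20138 km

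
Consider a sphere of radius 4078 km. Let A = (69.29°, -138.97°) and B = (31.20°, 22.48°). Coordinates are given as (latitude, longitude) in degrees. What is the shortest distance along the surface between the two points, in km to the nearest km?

In radians: φ₁ = 1.2093, φ₂ = 0.5445, Δλ = 161.450° = 2.8178 rad.
cos c = sin φ₁ sin φ₂ + cos φ₁ cos φ₂ cos Δλ = (0.9354)(0.5180) + (0.3536)(0.8554)(-0.9480) = 0.19778,
so c = arccos(0.19778) = 1.37170 rad.
Distance = R·c = 4078 × 1.3717 ≈ 5594 km.

5594 km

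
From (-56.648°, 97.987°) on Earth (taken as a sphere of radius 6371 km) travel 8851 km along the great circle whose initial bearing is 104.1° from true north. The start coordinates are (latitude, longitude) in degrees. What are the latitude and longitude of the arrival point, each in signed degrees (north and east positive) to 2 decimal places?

Angular distance δ = d/R = 8851/6371 = 1.38926 rad; initial bearing θ = 1.8169 rad.
sin φ₂ = sin φ₁ cos δ + cos φ₁ sin δ cos θ = (-0.8353)(0.1805) + (0.5498)(0.9836)(-0.2436) = -0.2825, so φ₂ = -16.41°.
Δλ = atan2(sin θ sin δ cos φ₁, cos δ − sin φ₁ sin φ₂) = atan2(0.5245, -0.0555) = 96.038°.
λ₂ = 97.987° + 96.038° = 194.02° → -165.98° after wrapping to (−180°, 180°].

-16.41°, -165.98°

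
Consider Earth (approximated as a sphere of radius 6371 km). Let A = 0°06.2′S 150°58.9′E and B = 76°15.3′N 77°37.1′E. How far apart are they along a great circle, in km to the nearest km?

Let φ₁ = -0.0018 rad, φ₂ = 1.3309 rad, and Δλ = -1.2804 rad.
cos c = sin φ₁ sin φ₂ + cos φ₁ cos φ₂ cos Δλ = (-0.0018)(0.9714) + (1.0000)(0.2376)(0.2863) = 0.06627,
so c = arccos(0.06627) = 1.50447 rad.
Distance = R·c = 6371 × 1.5045 ≈ 9585 km.

9585 km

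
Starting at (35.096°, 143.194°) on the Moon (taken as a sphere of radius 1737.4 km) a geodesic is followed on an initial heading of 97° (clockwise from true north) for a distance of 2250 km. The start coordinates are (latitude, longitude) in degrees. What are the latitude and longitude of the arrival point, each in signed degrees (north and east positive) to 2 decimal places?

3.47°, -143.71°

Angular distance δ = d/R = 2250/1737.4 = 1.29504 rad; initial bearing θ = 1.6930 rad.
sin φ₂ = sin φ₁ cos δ + cos φ₁ sin δ cos θ = (0.5749)(0.2723) + (0.8182)(0.9622)(-0.1219) = 0.0606, so φ₂ = 3.47°.
Δλ = atan2(sin θ sin δ cos φ₁, cos δ − sin φ₁ sin φ₂) = atan2(0.7814, 0.2374) = 73.098°.
λ₂ = 143.194° + 73.098° = 216.29° → -143.71° after wrapping to (−180°, 180°].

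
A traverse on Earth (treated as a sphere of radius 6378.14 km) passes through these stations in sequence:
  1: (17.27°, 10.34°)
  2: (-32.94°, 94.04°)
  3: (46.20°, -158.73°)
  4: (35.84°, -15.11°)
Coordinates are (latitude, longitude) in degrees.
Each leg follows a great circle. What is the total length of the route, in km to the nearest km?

34537 km

Leg 1→2: central angle 1.6443 rad, distance 10487.9 km.
Leg 2→3: central angle 2.1707 rad, distance 13844.7 km.
Leg 3→4: central angle 1.5999 rad, distance 10204.6 km.
Total: 10487.9 + 13844.7 + 10204.6 ≈ 34537 km.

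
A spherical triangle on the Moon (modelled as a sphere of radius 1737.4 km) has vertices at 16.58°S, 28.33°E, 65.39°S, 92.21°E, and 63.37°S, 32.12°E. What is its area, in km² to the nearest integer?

494610 km²

Side lengths (central angles): a = 0.4375, b = 0.8179, c = 1.1206 rad; semiperimeter s = 1.1880.
By l'Huilier's theorem, tan(E/4) = √[tan(s/2) tan((s−a)/2) tan((s−b)/2) tan((s−c)/2)], giving spherical excess E = 0.1639 rad.
Area = E·R² = 0.1639 × (1737.4)² ≈ 494610 km².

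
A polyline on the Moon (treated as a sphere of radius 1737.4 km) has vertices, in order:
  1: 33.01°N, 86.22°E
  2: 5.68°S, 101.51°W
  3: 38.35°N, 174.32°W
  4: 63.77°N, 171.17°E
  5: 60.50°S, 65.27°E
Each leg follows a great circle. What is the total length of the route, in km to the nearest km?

Leg 1→2: central angle 2.6483 rad, distance 4601.2 km.
Leg 2→3: central angle 1.4008 rad, distance 2433.7 km.
Leg 3→4: central angle 0.4688 rad, distance 814.4 km.
Leg 4→5: central angle 2.5687 rad, distance 4462.9 km.
Total: 4601.2 + 2433.7 + 814.4 + 4462.9 ≈ 12312 km.

12312 km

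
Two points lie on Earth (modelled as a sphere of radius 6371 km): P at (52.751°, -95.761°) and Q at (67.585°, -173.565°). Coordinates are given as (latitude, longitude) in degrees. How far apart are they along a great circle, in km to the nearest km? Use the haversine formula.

With latitudes φ₁ = 52.751°, φ₂ = 67.585° and longitude difference Δλ = -77.804°:
Haversine: a = sin²(Δφ/2) + cos φ₁ cos φ₂ sin²(Δλ/2) = 0.0167 + (0.6053)(0.3813)(0.3944) = 0.10769.
Central angle c = 2·arcsin(√a) = 0.66870 rad.
Distance = R·c = 6371 × 0.6687 ≈ 4260 km.

4260 km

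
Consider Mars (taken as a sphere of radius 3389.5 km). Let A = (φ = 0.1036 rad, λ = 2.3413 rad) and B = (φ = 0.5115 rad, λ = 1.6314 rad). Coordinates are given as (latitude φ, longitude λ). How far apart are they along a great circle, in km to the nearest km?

2656 km

Let φ₁ = 0.1036 rad, φ₂ = 0.5115 rad, and Δλ = -0.7099 rad.
cos c = sin φ₁ sin φ₂ + cos φ₁ cos φ₂ cos Δλ = (0.1034)(0.4895) + (0.9946)(0.8720)(0.7584) = 0.70843,
so c = arccos(0.70843) = 0.78352 rad.
Distance = R·c = 3389.5 × 0.7835 ≈ 2656 km.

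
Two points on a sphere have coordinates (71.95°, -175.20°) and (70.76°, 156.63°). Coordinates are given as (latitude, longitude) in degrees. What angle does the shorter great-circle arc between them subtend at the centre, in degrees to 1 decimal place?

In radians: φ₁ = 1.2558, φ₂ = 1.2350, Δλ = -28.170° = -0.4917 rad.
Haversine: a = sin²(Δφ/2) + cos φ₁ cos φ₂ sin²(Δλ/2) = 0.0001 + (0.3098)(0.3295)(0.0592) = 0.00615.
Central angle c = 2·arcsin(√a) = 0.15707 rad.
So the angular separation is 9.0°.

9.0°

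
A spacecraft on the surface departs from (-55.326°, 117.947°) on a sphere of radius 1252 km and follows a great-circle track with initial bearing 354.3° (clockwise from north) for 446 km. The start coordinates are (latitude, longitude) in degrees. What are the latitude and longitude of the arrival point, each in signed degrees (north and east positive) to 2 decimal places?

-34.98°, 115.52°

Angular distance δ = d/R = 446/1252 = 0.35623 rad; initial bearing θ = 6.1837 rad.
sin φ₂ = sin φ₁ cos δ + cos φ₁ sin δ cos θ = (-0.8224)(0.9372) + (0.5689)(0.3487)(0.9951) = -0.5733, so φ₂ = -34.98°.
Δλ = atan2(sin θ sin δ cos φ₁, cos δ − sin φ₁ sin φ₂) = atan2(-0.0197, 0.4657) = -2.423°.
λ₂ = 117.947° − 2.423° = 115.52°.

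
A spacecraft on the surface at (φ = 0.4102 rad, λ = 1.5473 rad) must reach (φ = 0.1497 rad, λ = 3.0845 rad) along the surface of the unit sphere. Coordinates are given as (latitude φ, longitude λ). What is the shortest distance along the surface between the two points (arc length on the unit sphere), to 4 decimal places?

1.4807

With latitudes φ₁ = 23.503°, φ₂ = 8.577° and longitude difference Δλ = 88.075°:
Haversine: a = sin²(Δφ/2) + cos φ₁ cos φ₂ sin²(Δλ/2) = 0.0169 + (0.9170)(0.9888)(0.4832) = 0.45503.
Central angle c = 2·arcsin(√a) = 1.48074 rad.
On the unit sphere the arc length equals the central angle: 1.4807.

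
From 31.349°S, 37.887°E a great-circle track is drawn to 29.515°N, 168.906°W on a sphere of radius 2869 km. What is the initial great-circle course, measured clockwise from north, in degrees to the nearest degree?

88°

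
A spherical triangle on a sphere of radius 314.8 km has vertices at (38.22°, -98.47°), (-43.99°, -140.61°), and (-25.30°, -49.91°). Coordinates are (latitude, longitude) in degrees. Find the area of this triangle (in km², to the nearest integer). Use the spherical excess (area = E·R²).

Side lengths (central angles): a = 1.2778, b = 1.3636, c = 1.5814 rad; semiperimeter s = 2.1114.
By l'Huilier's theorem, tan(E/4) = √[tan(s/2) tan((s−a)/2) tan((s−b)/2) tan((s−c)/2)], giving spherical excess E = 1.1238 rad.
Area = E·R² = 1.1238 × (314.8)² ≈ 111364 km².

111364 km²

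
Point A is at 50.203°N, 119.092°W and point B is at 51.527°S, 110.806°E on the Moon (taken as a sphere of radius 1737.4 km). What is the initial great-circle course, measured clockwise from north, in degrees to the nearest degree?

Δλ = -130.102° = -2.2707 rad.
y = sin Δλ · cos φ₂ = (-0.7649)(0.6221) = -0.4759
x = cos φ₁ sin φ₂ − sin φ₁ cos φ₂ cos Δλ = (0.6401)(-0.7829) − (0.7683)(0.6221)(-0.6442) = -0.1932
θ = atan2(y, x) = -112.10°; adding 360° gives 248°.

248°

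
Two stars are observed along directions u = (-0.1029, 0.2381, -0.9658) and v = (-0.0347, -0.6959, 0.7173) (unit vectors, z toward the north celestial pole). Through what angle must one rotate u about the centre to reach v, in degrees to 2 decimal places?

148.75°

u·v = -0.8549; |u| = 1.0000, |v| = 1.0000.
cos θ = (u·v)/(|u||v|) = -0.8549, so θ = 148.75°.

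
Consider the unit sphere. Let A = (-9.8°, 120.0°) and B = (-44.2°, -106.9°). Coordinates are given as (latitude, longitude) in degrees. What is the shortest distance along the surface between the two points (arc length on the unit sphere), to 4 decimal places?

1.9434

With latitudes φ₁ = -9.800°, φ₂ = -44.200° and longitude difference Δλ = 133.100°:
cos c = sin φ₁ sin φ₂ + cos φ₁ cos φ₂ cos Δλ = (-0.1702)(-0.6972) + (0.9854)(0.7169)(-0.6833) = -0.36403,
so c = arccos(-0.36403) = 1.94339 rad.
On the unit sphere the arc length equals the central angle: 1.9434.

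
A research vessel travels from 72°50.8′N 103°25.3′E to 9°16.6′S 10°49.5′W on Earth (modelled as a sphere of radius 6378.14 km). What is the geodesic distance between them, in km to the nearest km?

11786 km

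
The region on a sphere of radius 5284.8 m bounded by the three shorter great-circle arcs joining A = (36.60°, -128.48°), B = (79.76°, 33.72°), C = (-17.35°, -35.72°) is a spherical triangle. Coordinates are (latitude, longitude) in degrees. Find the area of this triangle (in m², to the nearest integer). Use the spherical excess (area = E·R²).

Side lengths (central angles): a = 1.8068, b = 1.7872, c = 1.1031 rad; semiperimeter s = 2.3486.
By l'Huilier's theorem, tan(E/4) = √[tan(s/2) tan((s−a)/2) tan((s−b)/2) tan((s−c)/2)], giving spherical excess E = 1.4194 rad.
Area = E·R² = 1.4194 × (5284.8)² ≈ 39642017 m².

39642017 m²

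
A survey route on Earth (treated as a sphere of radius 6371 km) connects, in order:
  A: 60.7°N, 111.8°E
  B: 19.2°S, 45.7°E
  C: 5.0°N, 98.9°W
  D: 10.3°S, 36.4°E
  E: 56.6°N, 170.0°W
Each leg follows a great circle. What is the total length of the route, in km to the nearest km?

55955 km

Leg A→B: central angle 1.6705 rad, distance 10642.9 km.
Leg B→C: central angle 2.4907 rad, distance 15868.0 km.
Leg C→D: central angle 2.3635 rad, distance 15058.0 km.
Leg D→E: central angle 2.2580 rad, distance 14385.9 km.
Total: 10642.9 + 15868.0 + 15058.0 + 14385.9 ≈ 55955 km.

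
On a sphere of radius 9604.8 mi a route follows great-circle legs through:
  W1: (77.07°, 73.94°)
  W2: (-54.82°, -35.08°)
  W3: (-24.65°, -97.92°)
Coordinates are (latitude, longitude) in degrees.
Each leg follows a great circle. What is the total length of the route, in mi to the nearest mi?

33787 mi

Leg W1→W2: central angle 2.5656 rad, distance 24641.8 mi.
Leg W2→W3: central angle 0.9522 rad, distance 9145.3 mi.
Total: 24641.8 + 9145.3 ≈ 33787 mi.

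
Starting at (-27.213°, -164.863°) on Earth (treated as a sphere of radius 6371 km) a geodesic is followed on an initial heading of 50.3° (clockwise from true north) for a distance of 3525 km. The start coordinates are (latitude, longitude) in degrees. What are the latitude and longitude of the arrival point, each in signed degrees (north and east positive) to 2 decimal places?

Angular distance δ = d/R = 3525/6371 = 0.55329 rad; initial bearing θ = 0.8779 rad.
sin φ₂ = sin φ₁ cos δ + cos φ₁ sin δ cos θ = (-0.4573)(0.8508) + (0.8893)(0.5255)(0.6388) = -0.0906, so φ₂ = -5.20°.
Δλ = atan2(sin θ sin δ cos φ₁, cos δ − sin φ₁ sin φ₂) = atan2(0.3596, 0.8094) = 23.952°.
λ₂ = -164.863° + 23.952° = -140.91°.

-5.20°, -140.91°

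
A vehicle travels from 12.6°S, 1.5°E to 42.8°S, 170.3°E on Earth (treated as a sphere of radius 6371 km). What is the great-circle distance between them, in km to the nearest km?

13750 km

Let φ₁ = -0.2199 rad, φ₂ = -0.7470 rad, and Δλ = 2.9461 rad.
cos c = sin φ₁ sin φ₂ + cos φ₁ cos φ₂ cos Δλ = (-0.2181)(-0.6794) + (0.9759)(0.7337)(-0.9810) = -0.55421,
so c = arccos(-0.55421) = 2.15821 rad.
Distance = R·c = 6371 × 2.1582 ≈ 13750 km.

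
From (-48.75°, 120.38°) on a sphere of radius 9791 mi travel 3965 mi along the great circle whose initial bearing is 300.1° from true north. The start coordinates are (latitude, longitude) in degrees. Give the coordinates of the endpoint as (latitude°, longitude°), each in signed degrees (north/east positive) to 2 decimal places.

-34.11°, 96.07°

Angular distance δ = d/R = 3965/9791 = 0.40496 rad; initial bearing θ = 5.2377 rad.
sin φ₂ = sin φ₁ cos δ + cos φ₁ sin δ cos θ = (-0.7518)(0.9191) + (0.6593)(0.3940)(0.5015) = -0.5607, so φ₂ = -34.11°.
Δλ = atan2(sin θ sin δ cos φ₁, cos δ − sin φ₁ sin φ₂) = atan2(-0.2247, 0.4975) = -24.310°.
λ₂ = 120.380° − 24.310° = 96.07°.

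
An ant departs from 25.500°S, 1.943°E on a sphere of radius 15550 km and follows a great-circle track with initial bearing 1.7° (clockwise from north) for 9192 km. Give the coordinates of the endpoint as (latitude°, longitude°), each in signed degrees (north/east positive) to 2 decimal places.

8.36°, 2.90°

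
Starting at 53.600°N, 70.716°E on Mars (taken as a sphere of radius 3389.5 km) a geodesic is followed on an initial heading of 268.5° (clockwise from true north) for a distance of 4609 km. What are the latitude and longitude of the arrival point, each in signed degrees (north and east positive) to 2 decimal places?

Angular distance δ = d/R = 4609/3389.5 = 1.35979 rad; initial bearing θ = 4.6862 rad.
sin φ₂ = sin φ₁ cos δ + cos φ₁ sin δ cos θ = (0.8049)(0.2094) + (0.5934)(0.9778)(-0.0262) = 0.1534, so φ₂ = 8.82°.
Δλ = atan2(sin θ sin δ cos φ₁, cos δ − sin φ₁ sin φ₂) = atan2(-0.5801, 0.0860) = -81.568°.
λ₂ = 70.716° − 81.568° = -10.85°.

8.82°, -10.85°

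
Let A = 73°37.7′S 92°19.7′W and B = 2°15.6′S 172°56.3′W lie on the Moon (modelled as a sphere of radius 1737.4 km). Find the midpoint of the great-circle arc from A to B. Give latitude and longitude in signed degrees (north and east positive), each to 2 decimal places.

The central angle between A and B is δ = 1.4869 rad.
With f = 0.5, the slerp weights are sin((1−f)δ)/sin δ = 0.6792 and sin(fδ)/sin δ = 0.6792.
Weighted sum of the unit vectors: (0.6792)·(-0.0115,-0.2816,-0.9595) + (0.6792)·(-0.9916,-0.1228,-0.0394) = (-0.6813, -0.2747, -0.6785).
Converting back: φ = atan2(z, √(x²+y²)) = -42.72°, λ = atan2(y, x) = -158.04°.

-42.72°, -158.04°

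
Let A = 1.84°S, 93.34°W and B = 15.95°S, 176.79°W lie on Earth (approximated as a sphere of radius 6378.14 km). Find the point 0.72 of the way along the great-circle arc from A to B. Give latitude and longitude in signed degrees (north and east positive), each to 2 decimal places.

The central angle between A and B is δ = 1.4521 rad.
With f = 0.72, the slerp weights are sin((1−f)δ)/sin δ = 0.3983 and sin(fδ)/sin δ = 0.8713.
Weighted sum of the unit vectors: (0.3983)·(-0.0582,-0.9978,-0.0321) + (0.8713)·(-0.9600,-0.0538,-0.2748) = (-0.8596, -0.4443, -0.2522).
Converting back: φ = atan2(z, √(x²+y²)) = -14.61°, λ = atan2(y, x) = -152.67°.

-14.61°, -152.67°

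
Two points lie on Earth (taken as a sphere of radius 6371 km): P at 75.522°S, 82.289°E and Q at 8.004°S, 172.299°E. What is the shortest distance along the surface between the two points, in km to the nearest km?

9146 km

In radians: φ₁ = -1.3181, φ₂ = -0.1397, Δλ = 90.010° = 1.5710 rad.
Haversine: a = sin²(Δφ/2) + cos φ₁ cos φ₂ sin²(Δλ/2) = 0.3088 + (0.2500)(0.9903)(0.5001) = 0.43261.
Central angle c = 2·arcsin(√a) = 1.43561 rad.
Distance = R·c = 6371 × 1.4356 ≈ 9146 km.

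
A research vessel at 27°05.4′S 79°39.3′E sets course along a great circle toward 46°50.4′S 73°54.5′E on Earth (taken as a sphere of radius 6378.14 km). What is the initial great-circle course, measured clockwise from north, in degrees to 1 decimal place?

191.4°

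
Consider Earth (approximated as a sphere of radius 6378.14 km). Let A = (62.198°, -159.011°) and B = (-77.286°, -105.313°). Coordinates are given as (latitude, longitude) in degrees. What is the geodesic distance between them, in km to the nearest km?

With latitudes φ₁ = 62.198°, φ₂ = -77.286° and longitude difference Δλ = 53.698°:
cos c = sin φ₁ sin φ₂ + cos φ₁ cos φ₂ cos Δλ = (0.8846)(-0.9755) + (0.4664)(0.2201)(0.5920) = -0.80210,
so c = arccos(-0.80210) = 2.50160 rad.
Distance = R·c = 6378.14 × 2.5016 ≈ 15956 km.

15956 km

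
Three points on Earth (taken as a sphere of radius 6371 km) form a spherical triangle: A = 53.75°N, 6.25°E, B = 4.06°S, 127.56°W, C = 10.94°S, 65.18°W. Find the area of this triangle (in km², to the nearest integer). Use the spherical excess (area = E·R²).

50512974 km²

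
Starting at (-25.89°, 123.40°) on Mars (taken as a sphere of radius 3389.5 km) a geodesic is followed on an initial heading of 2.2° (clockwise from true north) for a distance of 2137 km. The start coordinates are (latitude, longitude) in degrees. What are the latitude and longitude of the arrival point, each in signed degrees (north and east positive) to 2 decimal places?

10.21°, 124.72°

Angular distance δ = d/R = 2137/3389.5 = 0.63048 rad; initial bearing θ = 0.0384 rad.
sin φ₂ = sin φ₁ cos δ + cos φ₁ sin δ cos θ = (-0.4366)(0.8077) + (0.8996)(0.5895)(0.9993) = 0.1773, so φ₂ = 10.21°.
Δλ = atan2(sin θ sin δ cos φ₁, cos δ − sin φ₁ sin φ₂) = atan2(0.0204, 0.8852) = 1.318°.
λ₂ = 123.400° + 1.318° = 124.72°.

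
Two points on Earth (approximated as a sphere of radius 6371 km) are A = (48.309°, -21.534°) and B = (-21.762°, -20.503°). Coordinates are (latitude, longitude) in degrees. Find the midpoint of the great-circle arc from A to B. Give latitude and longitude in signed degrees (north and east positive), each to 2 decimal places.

13.27°, -20.93°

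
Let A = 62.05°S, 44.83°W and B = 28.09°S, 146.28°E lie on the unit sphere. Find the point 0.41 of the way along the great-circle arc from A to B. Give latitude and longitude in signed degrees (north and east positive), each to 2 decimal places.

-79.86°, 170.39°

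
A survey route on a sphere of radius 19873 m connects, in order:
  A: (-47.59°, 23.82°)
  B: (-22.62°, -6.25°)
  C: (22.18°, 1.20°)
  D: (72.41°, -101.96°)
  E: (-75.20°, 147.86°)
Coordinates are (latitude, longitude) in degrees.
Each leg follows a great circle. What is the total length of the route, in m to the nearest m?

Leg A→B: central angle 0.6046 rad, distance 12014.8 m.
Leg B→C: central angle 0.7921 rad, distance 15741.3 m.
Leg C→D: central angle 1.2701 rad, distance 25241.3 m.
Leg D→E: central angle 2.8185 rad, distance 56011.5 m.
Total: 12014.8 + 15741.3 + 25241.3 + 56011.5 ≈ 109009 m.

109009 m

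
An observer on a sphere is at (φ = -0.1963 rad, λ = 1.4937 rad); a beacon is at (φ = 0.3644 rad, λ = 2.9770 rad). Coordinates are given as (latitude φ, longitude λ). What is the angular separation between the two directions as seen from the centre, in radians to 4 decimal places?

1.5602 rad

Let φ₁ = -0.1963 rad, φ₂ = 0.3644 rad, and Δλ = 1.4833 rad.
Haversine: a = sin²(Δφ/2) + cos φ₁ cos φ₂ sin²(Δλ/2) = 0.0766 + (0.9808)(0.9343)(0.4563) = 0.49472.
Central angle c = 2·arcsin(√a) = 1.56023 rad.
So the angular separation is 1.5602 rad.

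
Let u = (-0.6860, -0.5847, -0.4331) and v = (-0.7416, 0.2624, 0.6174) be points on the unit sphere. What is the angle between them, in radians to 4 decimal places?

1.4828 rad

u·v = 0.0879; |u| = 1.0000, |v| = 1.0000.
cos θ = (u·v)/(|u||v|) = 0.0879, so θ = 1.4828 rad.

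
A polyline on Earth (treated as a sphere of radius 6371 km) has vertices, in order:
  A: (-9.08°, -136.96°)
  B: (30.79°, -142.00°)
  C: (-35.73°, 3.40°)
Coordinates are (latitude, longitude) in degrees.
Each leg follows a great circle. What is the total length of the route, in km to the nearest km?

21234 km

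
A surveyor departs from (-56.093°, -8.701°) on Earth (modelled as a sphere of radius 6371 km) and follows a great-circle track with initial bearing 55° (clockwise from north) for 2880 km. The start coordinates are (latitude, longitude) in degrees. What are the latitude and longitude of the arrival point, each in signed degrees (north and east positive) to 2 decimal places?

Angular distance δ = d/R = 2880/6371 = 0.45205 rad; initial bearing θ = 0.9599 rad.
sin φ₂ = sin φ₁ cos δ + cos φ₁ sin δ cos θ = (-0.8299)(0.8996) + (0.5578)(0.4368)(0.5736) = -0.6068, so φ₂ = -37.36°.
Δλ = atan2(sin θ sin δ cos φ₁, cos δ − sin φ₁ sin φ₂) = atan2(0.1996, 0.3959) = 26.754°.
λ₂ = -8.701° + 26.754° = 18.05°.

-37.36°, 18.05°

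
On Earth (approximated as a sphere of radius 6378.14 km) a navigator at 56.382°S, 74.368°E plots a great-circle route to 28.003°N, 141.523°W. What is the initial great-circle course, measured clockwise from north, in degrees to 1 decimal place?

123.0°

Δλ = 144.109° = 2.5152 rad.
y = sin Δλ · cos φ₂ = (0.5862)(0.8829) = 0.5176
x = cos φ₁ sin φ₂ − sin φ₁ cos φ₂ cos Δλ = (0.5537)(0.4695) − (-0.8327)(0.8829)(-0.8101) = -0.3357
θ = atan2(y, x) = 122.97°, so the bearing is 123.0°.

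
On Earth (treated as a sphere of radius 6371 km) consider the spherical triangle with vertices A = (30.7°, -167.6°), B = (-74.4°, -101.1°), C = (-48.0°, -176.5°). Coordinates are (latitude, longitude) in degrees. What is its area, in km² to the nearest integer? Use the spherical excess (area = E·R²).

17133791 km²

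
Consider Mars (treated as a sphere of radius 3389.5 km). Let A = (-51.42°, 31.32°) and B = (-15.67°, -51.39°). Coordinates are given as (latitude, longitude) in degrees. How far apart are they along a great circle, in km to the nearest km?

With latitudes φ₁ = -51.420°, φ₂ = -15.670° and longitude difference Δλ = -82.710°:
Haversine: a = sin²(Δφ/2) + cos φ₁ cos φ₂ sin²(Δλ/2) = 0.0942 + (0.6236)(0.9628)(0.4366) = 0.35633.
Central angle c = 2·arcsin(√a) = 1.27935 rad.
Distance = R·c = 3389.5 × 1.2794 ≈ 4336 km.

4336 km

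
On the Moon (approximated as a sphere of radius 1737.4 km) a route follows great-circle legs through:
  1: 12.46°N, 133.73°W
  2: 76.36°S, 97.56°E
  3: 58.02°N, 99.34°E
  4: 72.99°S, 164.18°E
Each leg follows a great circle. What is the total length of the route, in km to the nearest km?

Leg 1→2: central angle 1.9323 rad, distance 3357.2 km.
Leg 2→3: central angle 2.3455 rad, distance 4075.0 km.
Leg 3→4: central angle 2.4117 rad, distance 4190.1 km.
Total: 3357.2 + 4075.0 + 4190.1 ≈ 11622 km.

11622 km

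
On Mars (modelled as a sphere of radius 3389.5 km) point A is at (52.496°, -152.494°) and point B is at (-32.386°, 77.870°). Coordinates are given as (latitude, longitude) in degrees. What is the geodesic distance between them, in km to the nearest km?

8213 km

In radians: φ₁ = 0.9162, φ₂ = -0.5652, Δλ = -129.636° = -2.2626 rad.
cos c = sin φ₁ sin φ₂ + cos φ₁ cos φ₂ cos Δλ = (0.7933)(-0.5356) + (0.6088)(0.8445)(-0.6379) = -0.75288,
so c = arccos(-0.75288) = 2.42322 rad.
Distance = R·c = 3389.5 × 2.4232 ≈ 8213 km.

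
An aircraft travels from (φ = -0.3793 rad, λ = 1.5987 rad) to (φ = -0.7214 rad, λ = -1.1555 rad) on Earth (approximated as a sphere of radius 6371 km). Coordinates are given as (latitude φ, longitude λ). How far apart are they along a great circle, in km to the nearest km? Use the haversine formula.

12638 km

With latitudes φ₁ = -21.732°, φ₂ = -41.333° and longitude difference Δλ = -157.804°:
Haversine: a = sin²(Δφ/2) + cos φ₁ cos φ₂ sin²(Δλ/2) = 0.0290 + (0.9289)(0.7509)(0.9629) = 0.70064.
Central angle c = 2·arcsin(√a) = 1.98372 rad.
Distance = R·c = 6371 × 1.9837 ≈ 12638 km.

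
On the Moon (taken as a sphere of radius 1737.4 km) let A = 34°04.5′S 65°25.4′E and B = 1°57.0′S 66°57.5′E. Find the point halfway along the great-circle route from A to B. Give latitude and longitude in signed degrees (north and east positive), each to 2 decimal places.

The central angle between A and B is δ = 0.5612 rad.
With f = 0.5, the slerp weights are sin((1−f)δ)/sin δ = 0.5204 and sin(fδ)/sin δ = 0.5204.
Weighted sum of the unit vectors: (0.5204)·(0.3445,0.7533,-0.5603) + (0.5204)·(0.3912,0.9197,-0.0340) = (0.3828, 0.8705, -0.3092).
Converting back: φ = atan2(z, √(x²+y²)) = -18.01°, λ = atan2(y, x) = 66.26°.

-18.01°, 66.26°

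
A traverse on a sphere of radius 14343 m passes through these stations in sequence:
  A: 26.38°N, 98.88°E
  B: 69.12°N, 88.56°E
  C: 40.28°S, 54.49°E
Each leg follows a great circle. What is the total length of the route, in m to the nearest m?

38911 m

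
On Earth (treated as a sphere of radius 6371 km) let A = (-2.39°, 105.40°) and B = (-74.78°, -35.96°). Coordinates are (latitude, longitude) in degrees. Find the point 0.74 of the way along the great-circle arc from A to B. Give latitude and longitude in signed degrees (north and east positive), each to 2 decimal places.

-73.13°, 72.07°

The central angle between A and B is δ = 1.7362 rad.
With f = 0.74, the slerp weights are sin((1−f)δ)/sin δ = 0.4423 and sin(fδ)/sin δ = 0.9726.
Weighted sum of the unit vectors: (0.4423)·(-0.2653,0.9633,-0.0417) + (0.9726)·(0.2125,-0.1542,-0.9649) = (0.0893, 0.2761, -0.9570).
Converting back: φ = atan2(z, √(x²+y²)) = -73.13°, λ = atan2(y, x) = 72.07°.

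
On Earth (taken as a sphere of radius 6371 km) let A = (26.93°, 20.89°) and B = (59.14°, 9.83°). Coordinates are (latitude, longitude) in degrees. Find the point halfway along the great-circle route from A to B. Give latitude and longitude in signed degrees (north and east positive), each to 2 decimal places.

Central angle δ = 0.5779 rad. Interpolating on the sphere with fraction f = 0.5:
P = [sin((1−f)δ)·A + sin(fδ)·B] / sin δ = 0.5216·A + 0.5216·B in Cartesian coordinates,
giving P = (0.6981, 0.2115, 0.6840), i.e. latitude 43.16°, longitude 16.86°.

43.16°, 16.86°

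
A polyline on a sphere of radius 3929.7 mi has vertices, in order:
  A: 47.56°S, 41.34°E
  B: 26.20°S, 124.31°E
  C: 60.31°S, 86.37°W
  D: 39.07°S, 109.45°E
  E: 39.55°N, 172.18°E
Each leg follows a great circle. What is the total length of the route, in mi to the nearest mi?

Leg A→B: central angle 1.1594 rad, distance 4555.9 mi.
Leg B→C: central angle 1.5695 rad, distance 6167.5 mi.
Leg C→D: central angle 1.3923 rad, distance 5471.3 mi.
Leg D→E: central angle 1.6982 rad, distance 6673.3 mi.
Total: 4555.9 + 6167.5 + 5471.3 + 6673.3 ≈ 22868 mi.

22868 mi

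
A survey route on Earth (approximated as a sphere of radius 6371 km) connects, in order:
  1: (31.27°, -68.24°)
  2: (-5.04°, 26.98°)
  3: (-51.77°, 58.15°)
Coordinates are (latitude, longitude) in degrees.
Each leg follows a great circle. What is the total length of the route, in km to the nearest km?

Leg 1→2: central angle 1.6942 rad, distance 10793.6 km.
Leg 2→3: central angle 0.9317 rad, distance 5936.0 km.
Total: 10793.6 + 5936.0 ≈ 16730 km.

16730 km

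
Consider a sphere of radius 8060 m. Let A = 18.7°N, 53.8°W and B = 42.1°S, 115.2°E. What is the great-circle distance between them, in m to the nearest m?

With latitudes φ₁ = 18.700°, φ₂ = -42.100° and longitude difference Δλ = 169.000°:
cos c = sin φ₁ sin φ₂ + cos φ₁ cos φ₂ cos Δλ = (0.3206)(-0.6704) + (0.9472)(0.7420)(-0.9816) = -0.90484,
so c = arccos(-0.90484) = 2.70180 rad.
Distance = R·c = 8060 × 2.7018 ≈ 21777 m.

21777 m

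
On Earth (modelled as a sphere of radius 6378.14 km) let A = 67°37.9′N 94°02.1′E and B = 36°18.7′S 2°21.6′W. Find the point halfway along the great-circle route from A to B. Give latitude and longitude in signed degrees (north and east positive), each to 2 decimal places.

21.32°, 23.99°

The central angle between A and B is δ = 2.1917 rad.
With f = 0.5, the slerp weights are sin((1−f)δ)/sin δ = 1.0934 and sin(fδ)/sin δ = 1.0934.
Weighted sum of the unit vectors: (1.0934)·(-0.0268,0.3796,0.9248) + (1.0934)·(0.8051,-0.0332,-0.5922) = (0.8510, 0.3788, 0.3636).
Converting back: φ = atan2(z, √(x²+y²)) = 21.32°, λ = atan2(y, x) = 23.99°.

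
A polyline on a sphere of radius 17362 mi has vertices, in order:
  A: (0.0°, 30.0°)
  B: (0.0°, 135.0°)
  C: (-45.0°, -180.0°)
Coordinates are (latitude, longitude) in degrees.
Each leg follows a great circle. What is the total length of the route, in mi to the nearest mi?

Leg A→B: central angle 1.8326 rad, distance 31817.5 mi.
Leg B→C: central angle 1.0472 rad, distance 18181.4 mi.
Total: 31817.5 + 18181.4 ≈ 49999 mi.

49999 mi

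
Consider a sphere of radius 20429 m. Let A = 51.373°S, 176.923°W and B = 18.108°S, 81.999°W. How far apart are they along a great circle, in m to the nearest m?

In radians: φ₁ = -0.8966, φ₂ = -0.3160, Δλ = 94.924° = 1.6567 rad.
cos c = sin φ₁ sin φ₂ + cos φ₁ cos φ₂ cos Δλ = (-0.7812)(-0.3108) + (0.6242)(0.9505)(-0.0858) = 0.19188,
so c = arccos(0.19188) = 1.37771 rad.
Distance = R·c = 20429 × 1.3777 ≈ 28145 m.

28145 m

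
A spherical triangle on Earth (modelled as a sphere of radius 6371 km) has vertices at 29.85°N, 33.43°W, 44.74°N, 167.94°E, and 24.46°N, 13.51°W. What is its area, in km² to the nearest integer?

Side lengths (central angles): a = 1.9336, b = 0.3228, c = 1.7961 rad; semiperimeter s = 2.0262.
By l'Huilier's theorem, tan(E/4) = √[tan(s/2) tan((s−a)/2) tan((s−b)/2) tan((s−c)/2)], giving spherical excess E = 0.3950 rad.
Area = E·R² = 0.3950 × (6371)² ≈ 16031814 km².

16031814 km²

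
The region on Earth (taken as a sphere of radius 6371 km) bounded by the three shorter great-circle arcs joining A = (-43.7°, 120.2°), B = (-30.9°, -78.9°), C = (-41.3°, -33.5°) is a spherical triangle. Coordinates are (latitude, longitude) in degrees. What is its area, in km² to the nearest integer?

29180950 km²

Side lengths (central angles): a = 0.6574, b = 1.6017, c = 1.8043 rad; semiperimeter s = 2.0317.
By l'Huilier's theorem, tan(E/4) = √[tan(s/2) tan((s−a)/2) tan((s−b)/2) tan((s−c)/2)], giving spherical excess E = 0.7189 rad.
Area = E·R² = 0.7189 × (6371)² ≈ 29180950 km².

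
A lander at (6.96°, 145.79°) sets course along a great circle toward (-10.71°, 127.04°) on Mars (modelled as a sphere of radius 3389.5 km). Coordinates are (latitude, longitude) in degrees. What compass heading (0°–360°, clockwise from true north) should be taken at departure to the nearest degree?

With φ₁ = 0.1215, φ₂ = -0.1869, Δλ = -0.3272 rad, the forward-azimuth formula gives
θ = atan2( sin Δλ cos φ₂ , cos φ₁ sin φ₂ − sin φ₁ cos φ₂ cos Δλ ) = atan2(-0.3158, -0.2972) = -133.26°.
Adding 360° brings this into [0°, 360°): 227°.

227°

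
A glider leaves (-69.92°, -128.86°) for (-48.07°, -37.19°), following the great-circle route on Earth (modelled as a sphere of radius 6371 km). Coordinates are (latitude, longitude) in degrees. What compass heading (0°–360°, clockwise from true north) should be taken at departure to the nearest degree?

112°

With φ₁ = -1.2203, φ₂ = -0.8390, Δλ = 1.5999 rad, the forward-azimuth formula gives
θ = atan2( sin Δλ cos φ₂ , cos φ₁ sin φ₂ − sin φ₁ cos φ₂ cos Δλ ) = atan2(0.6679, -0.2737) = 112.28°.
So the initial bearing is 112°.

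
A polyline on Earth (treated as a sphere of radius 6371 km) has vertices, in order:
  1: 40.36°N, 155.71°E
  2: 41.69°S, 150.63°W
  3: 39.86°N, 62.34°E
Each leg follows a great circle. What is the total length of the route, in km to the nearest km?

27853 km

Leg 1→2: central angle 1.6645 rad, distance 10604.3 km.
Leg 2→3: central angle 2.7073 rad, distance 17248.3 km.
Total: 10604.3 + 17248.3 ≈ 27853 km.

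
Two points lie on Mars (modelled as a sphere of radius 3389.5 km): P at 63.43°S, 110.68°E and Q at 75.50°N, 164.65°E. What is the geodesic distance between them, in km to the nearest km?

In radians: φ₁ = -1.1071, φ₂ = 1.3177, Δλ = 53.970° = 0.9420 rad.
cos c = sin φ₁ sin φ₂ + cos φ₁ cos φ₂ cos Δλ = (-0.8944)(0.9681) + (0.4473)(0.2504)(0.5882) = -0.80003,
so c = arccos(-0.80003) = 2.49813 rad.
Distance = R·c = 3389.5 × 2.4981 ≈ 8467 km.

8467 km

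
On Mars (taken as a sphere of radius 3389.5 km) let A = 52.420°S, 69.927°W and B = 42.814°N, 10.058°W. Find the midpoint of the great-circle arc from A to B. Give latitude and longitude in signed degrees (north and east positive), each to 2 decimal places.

-5.53°, -36.96°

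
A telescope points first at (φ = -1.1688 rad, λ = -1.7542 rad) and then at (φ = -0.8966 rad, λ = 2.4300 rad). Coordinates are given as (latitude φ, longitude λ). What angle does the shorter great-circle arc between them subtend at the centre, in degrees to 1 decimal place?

53.4°

In radians: φ₁ = -1.1688, φ₂ = -0.8966, Δλ = -120.263° = -2.0990 rad.
Haversine: a = sin²(Δφ/2) + cos φ₁ cos φ₂ sin²(Δλ/2) = 0.0184 + (0.3913)(0.6243)(0.7520) = 0.20208.
Central angle c = 2·arcsin(√a) = 0.93249 rad.
So the angular separation is 53.4°.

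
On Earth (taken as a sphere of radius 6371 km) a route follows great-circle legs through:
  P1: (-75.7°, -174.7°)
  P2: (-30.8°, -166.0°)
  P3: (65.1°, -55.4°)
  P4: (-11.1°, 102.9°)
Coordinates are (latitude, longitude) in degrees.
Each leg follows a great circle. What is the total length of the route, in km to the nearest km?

32839 km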